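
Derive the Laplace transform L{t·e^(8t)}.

L{t^n·e^(at)} = n!/(s-a)^(n+1), so L{t·e^(8t)} = 1/(s-8)^2

Final answer: 1/(s-8)^2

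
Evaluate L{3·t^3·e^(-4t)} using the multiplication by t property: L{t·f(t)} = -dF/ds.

Using L{t^n·e^(at)} = n!/(s-a)^(n+1), L{t^3·e^(-4t)} = 6/(s+4)^4, so L{3·t^3·e^(-4t)} = 3·6/(s+4)^4 = 18/(s+4)^4

Final answer: 18/(s+4)^4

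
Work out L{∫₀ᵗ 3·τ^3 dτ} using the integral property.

L{∫₀ᵗ f(τ)dτ} = F(s)/s with f(t) = 3t^3. F(s) = 18/s^4, so L{∫₀ᵗ 3·τ^3 dτ} = (18/s^4)/s = 18/s^5. (Check: ∫₀ᵗ 3·τ^3 dτ = 3t^4/4.)

Final answer: 18/s^5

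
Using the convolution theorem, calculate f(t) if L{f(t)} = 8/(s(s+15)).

8/(s(s+15)) = (8/s)·(1/(s+15)) = L{8}·L{e^(-15t)}. By convolution, f(t) = 8*e^(-15t) = ∫₀ᵗ 8·e^(-15τ) dτ = 8·(1 - e^(-15t))/15

Final answer: 8·(1 - e^(-15t))/15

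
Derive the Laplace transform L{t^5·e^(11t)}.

L{t^n·e^(at)} = n!/(s-a)^(n+1), so L{t^5·e^(11t)} = 120/(s-11)^6

Final answer: 120/(s-11)^6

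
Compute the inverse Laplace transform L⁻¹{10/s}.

L⁻¹{c/s} = c, so L⁻¹{10/s} = 10

Final answer: 10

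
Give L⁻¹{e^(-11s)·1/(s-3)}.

L⁻¹{1/(s-3)} = e^(3t). By the time shift theorem, L⁻¹{e^(-as)F(s)} = u(t-a)f(t-a) with a=11, so L⁻¹{e^(-11s)·1/(s-3)} = u(t-11)·e^(3(t-11))

Final answer: u(t-11)·e^(3(t-11))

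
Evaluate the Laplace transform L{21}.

L{21} = 21 · L{1} = 21/s

Final answer: 21/s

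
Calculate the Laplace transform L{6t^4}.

L{6t^4} = 6 · L{t^4} = 6 · 24/s^5 = 144/s^5

Final answer: 144/s^5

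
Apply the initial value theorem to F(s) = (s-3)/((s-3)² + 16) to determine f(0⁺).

f(0⁺) = lim_{s→∞} sF(s) = lim_{s→∞} s(s-3)/((s-3)² + 16) = 1

Final answer: 1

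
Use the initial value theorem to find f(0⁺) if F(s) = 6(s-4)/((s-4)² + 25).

f(0⁺) = lim_{s→∞} sF(s) = lim_{s→∞} 6s(s-4)/((s-4)² + 25) = 6

Final answer: 6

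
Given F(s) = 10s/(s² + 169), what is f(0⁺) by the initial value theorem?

f(0⁺) = lim_{s→∞} s·10s/(s² + 169) = lim_{s→∞} 10s²/(s² + 169) = 10

Final answer: 10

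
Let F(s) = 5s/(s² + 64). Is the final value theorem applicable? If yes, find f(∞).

The final value theorem requires all poles of sF(s) in the left half-plane. sF(s) = 5s²/(s² + 64) has poles at s = ±8i (imaginary axis). Theorem does NOT apply (oscillatory system).

Final answer: Not applicable (oscillatory)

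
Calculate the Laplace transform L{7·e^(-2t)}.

L{e^(at)} = 1/(s-a), so L{e^(-2t)} = 1/(s+2). Then L{7·e^(-2t)} = 7/(s+2)

Final answer: 7/(s+2)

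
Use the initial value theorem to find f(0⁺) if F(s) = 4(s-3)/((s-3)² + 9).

f(0⁺) = lim_{s→∞} sF(s) = lim_{s→∞} 4s(s-3)/((s-3)² + 9) = 4

Final answer: 4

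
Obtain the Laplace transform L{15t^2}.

L{15t^2} = 15 · L{t^2} = 15 · 2/s^3 = 30/s^3

Final answer: 30/s^3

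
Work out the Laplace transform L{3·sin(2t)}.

L{sin(ωt)} = ω/(s² + ω²), so L{sin(2t)} = 2/(s² + 4). Then L{3·sin(2t)} = 3·2/(s² + 4) = 6/(s² + 4)

Final answer: 6/(s² + 4)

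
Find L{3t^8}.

L{t^n} = n!/s^(n+1). So L{3t^8} = 3·8!/s^9 = 120960/s^9

Final answer: 120960/s^9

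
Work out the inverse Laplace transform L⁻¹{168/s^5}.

L⁻¹{n!/s^(n+1)} = t^n with n=4. So L⁻¹{24/s^5} = t^4, and L⁻¹{168/s^5} = (168/24)·t^4 = 7·t^4

Final answer: 7·t^4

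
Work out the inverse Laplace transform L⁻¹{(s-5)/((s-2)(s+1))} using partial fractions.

Using partial fractions, f(t) = (-3e^(2t) + 6e^(-t))/3

Final answer: (-3e^(2t) + 6e^(-t))/3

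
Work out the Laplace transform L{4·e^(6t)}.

L{e^(at)} = 1/(s-a), so L{e^(6t)} = 1/(s-6). Then L{4·e^(6t)} = 4/(s-6)

Final answer: 4/(s-6)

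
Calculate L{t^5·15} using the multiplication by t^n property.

L{15} = 15/s. d^1/ds^1[1/s] = -1/s². d^2/ds^2[1/s] = 2/s^3. d^3/ds^3[1/s] = -6/s^4. d^4/ds^4[1/s] = 24/s^5. d^5/ds^5[1/s] = -120/s^6. So L{t^5} = (-1)^{5}·-120/s^6 = 120/s^6. Then L{t^5·15} = 15·120/s^6 = 1800/s^6

Final answer: 1800/s^6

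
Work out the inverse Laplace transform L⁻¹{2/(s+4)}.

L⁻¹{1/(s-a)} = e^(at), so L⁻¹{1/(s+4)} = e^(-4t), and L⁻¹{2/(s+4)} = 2·e^(-4t)

Final answer: 2·e^(-4t)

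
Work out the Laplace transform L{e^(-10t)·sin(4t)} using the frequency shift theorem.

Frequency shift: L{e^(at)f(t)} = F(s-a). L{e^(-10t)·sin(4t)} = 4/((s+10)² + 16)

Final answer: 4/((s+10)² + 16)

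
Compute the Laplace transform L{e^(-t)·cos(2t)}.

L{e^(at)·cos(ωt)} = (s-a)/((s-a)² + ω²), so L{e^(-t)·cos(2t)} = (s+1)/((s+1)² + 4)

Final answer: (s+1)/((s+1)² + 4)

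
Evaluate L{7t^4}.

L{t^n} = n!/s^(n+1). So L{7t^4} = 7·4!/s^5 = 168/s^5

Final answer: 168/s^5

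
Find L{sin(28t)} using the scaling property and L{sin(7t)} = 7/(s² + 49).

Using L{f(at)} = (1/a)F(s/a) with a=4: L{sin(28t)} = (1/4) · 7/((s/4)² + 49) = (1/4) · 7·16/(s² + 784) = 28/(s² + 784)

Final answer: 28/(s² + 784)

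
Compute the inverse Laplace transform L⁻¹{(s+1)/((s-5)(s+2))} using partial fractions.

Using partial fractions, f(t) = (6e^(5t) + e^(-2t))/7

Final answer: (6e^(5t) + e^(-2t))/7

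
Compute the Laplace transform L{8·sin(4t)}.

L{sin(ωt)} = ω/(s² + ω²), so L{sin(4t)} = 4/(s² + 16). Then L{8·sin(4t)} = 8·4/(s² + 16) = 32/(s² + 16)

Final answer: 32/(s² + 16)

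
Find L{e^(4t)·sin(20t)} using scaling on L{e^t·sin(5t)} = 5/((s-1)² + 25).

Scaling with a=4: L{e^(4t)·sin(20t)} = (1/4) · 5/((s/4-1)² + 25). Simplifying: 20/((s-4)² + 400)

Final answer: 20/((s-4)² + 400)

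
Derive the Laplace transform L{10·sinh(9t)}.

L{sinh(ωt)} = ω/(s² - ω²), so L{sinh(9t)} = 9/(s² - 81). Then L{10·sinh(9t)} = 10·9/(s² - 81) = 90/(s² - 81)

Final answer: 90/(s² - 81)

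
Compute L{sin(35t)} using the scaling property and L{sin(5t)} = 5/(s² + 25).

Using L{f(at)} = (1/a)F(s/a) with a=7: L{sin(35t)} = (1/7) · 5/((s/7)² + 25) = (1/7) · 5·49/(s² + 1225) = 35/(s² + 1225)

Final answer: 35/(s² + 1225)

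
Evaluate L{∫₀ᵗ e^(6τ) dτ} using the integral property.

L{∫₀ᵗ f(τ)dτ} = F(s)/s with F(s) = 1/(s-6), so L{∫₀ᵗ e^(6τ) dτ} = 1/(s(s-6))

Final answer: 1/(s(s-6))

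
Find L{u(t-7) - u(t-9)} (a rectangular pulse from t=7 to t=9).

L{u(t-a)} = e^(-as)/s. L{u(t-7) - u(t-9)} = (e^(-7s) - e^(-9s))/s

Final answer: (e^(-7s) - e^(-9s))/s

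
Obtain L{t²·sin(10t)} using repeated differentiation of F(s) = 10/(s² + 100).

F(s) = 10/(s² + 100). F'(s) = -20s/(s² + 100)². F''(s) = -20(100 - 3s²)/(s² + 100)³ = (60s² - 2000)/(s² + 100)³. So L{t²·sin(10t)} = (-1)² F''(s) = (60s² - 2000)/(s² + 100)³

Final answer: (60s² - 2000)/(s² + 100)³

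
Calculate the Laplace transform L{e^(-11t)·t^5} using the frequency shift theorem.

L{e^(at)·t^n} = n!/(s-a)^(n+1), so L{e^(-11t)·t^5} = 120/(s+11)^6

Final answer: 120/(s+11)^6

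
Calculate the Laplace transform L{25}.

L{25} = 25 · L{1} = 25/s

Final answer: 25/s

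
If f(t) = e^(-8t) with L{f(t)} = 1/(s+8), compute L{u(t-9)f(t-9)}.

Time shift theorem: L{u(t-a)f(t-a)} = e^(-as)F(s). Here a=9, F(s) = 1/(s+8), so L{u(t-9)f(t-9)} = e^(-9s)·1/(s+8)

Final answer: e^(-9s)·1/(s+8)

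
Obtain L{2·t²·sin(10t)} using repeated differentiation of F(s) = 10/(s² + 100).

F(s) = 10/(s² + 100). F'(s) = -20s/(s² + 100)². F''(s) = -20(100 - 3s²)/(s² + 100)³ = (60s² - 2000)/(s² + 100)³. So L{t²·sin(10t)} = (-1)² F''(s) = (60s² - 2000)/(s² + 100)³. Then L{2·t²·sin(10t)} = 2·(60s² - 2000)/(s² + 100)³ = (120s² - 4000)/(s² + 100)³

Final answer: (120s² - 4000)/(s² + 100)³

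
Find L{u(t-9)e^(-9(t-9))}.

u(t-a)f(t-a) with f(t)=e^(-9t). L{e^(-9t)} = 1/(s+9). By time shift: e^(-9s)/(s+9)

Final answer: e^(-9s)/(s+9)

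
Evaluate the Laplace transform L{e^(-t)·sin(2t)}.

L{e^(at)·sin(ωt)} = ω/((s-a)² + ω²), so L{e^(-t)·sin(2t)} = 2/((s+1)² + 4)

Final answer: 2/((s+1)² + 4)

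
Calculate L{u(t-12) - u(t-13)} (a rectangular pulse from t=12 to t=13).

L{u(t-a)} = e^(-as)/s. L{u(t-12) - u(t-13)} = (e^(-12s) - e^(-13s))/s

Final answer: (e^(-12s) - e^(-13s))/s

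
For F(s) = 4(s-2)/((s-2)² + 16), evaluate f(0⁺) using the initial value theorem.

f(0⁺) = lim_{s→∞} sF(s) = lim_{s→∞} 4s(s-2)/((s-2)² + 16) = 4

Final answer: 4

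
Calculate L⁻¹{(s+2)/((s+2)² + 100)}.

Using frequency shift: L⁻¹{(s-a)/((s-a)² + b²)} = e^(at)cos(bt). Here a=-2, b=10

Final answer: e^(-2t)·cos(10t)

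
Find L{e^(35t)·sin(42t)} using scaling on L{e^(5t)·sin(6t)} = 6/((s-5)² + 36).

Scaling with a=7: L{e^(35t)·sin(42t)} = (1/7) · 6/((s/7-5)² + 36). Simplifying: 42/((s-35)² + 1764)

Final answer: 42/((s-35)² + 1764)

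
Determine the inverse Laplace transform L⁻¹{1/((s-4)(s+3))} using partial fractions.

Decompose: A/(s-4) + B/(s+3). A = 1/7, B = -1/7. f(t) = (e^(4t) - e^(-3t))/7

Final answer: (e^(4t) - e^(-3t))/7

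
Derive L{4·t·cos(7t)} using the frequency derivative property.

L{cos(7t)} = s/(s² + 49). Derivative: d/ds[s/(s² + 49)] = [(s² + 49) - s·2s]/(s² + 49)² = (49 - s²)/(s² + 49)². So L{t·cos(7t)} = -F'(s) = (s² - 49)/(s² + 49)². Then L{4·t·cos(7t)} = 4·(s² - 49)/(s² + 49)²

Final answer: 4·(s² - 49)/(s² + 49)²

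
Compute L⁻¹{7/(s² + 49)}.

This is the form c·a/(s² + a²) with a = 7. L⁻¹ = sin(7t)

Final answer: sin(7t)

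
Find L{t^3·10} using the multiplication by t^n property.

L{10} = 10/s. d^1/ds^1[1/s] = -1/s². d^2/ds^2[1/s] = 2/s^3. d^3/ds^3[1/s] = -6/s^4. So L{t^3} = (-1)^{3}·-6/s^4 = 6/s^4. Then L{t^3·10} = 10·6/s^4 = 60/s^4

Final answer: 60/s^4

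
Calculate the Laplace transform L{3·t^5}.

L{t^n} = n!/s^(n+1), so L{t^5} = 120/s^6. Then L{3·t^5} = 3·120/s^6 = 360/s^6

Final answer: 360/s^6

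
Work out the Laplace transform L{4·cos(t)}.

L{cos(ωt)} = s/(s² + ω²), so L{cos(t)} = s/(s² + 1). Then L{4·cos(t)} = 4·s/(s² + 1) = 4s/(s² + 1)

Final answer: 4s/(s² + 1)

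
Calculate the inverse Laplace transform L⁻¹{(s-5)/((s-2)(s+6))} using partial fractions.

Using partial fractions, f(t) = (-3e^(2t) + 11e^(-6t))/8

Final answer: (-3e^(2t) + 11e^(-6t))/8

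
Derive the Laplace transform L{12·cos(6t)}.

L{cos(ωt)} = s/(s² + ω²), so L{cos(6t)} = s/(s² + 36). Then L{12·cos(6t)} = 12·s/(s² + 36) = 12s/(s² + 36)

Final answer: 12s/(s² + 36)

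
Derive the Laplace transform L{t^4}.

L{t^n} = n!/s^(n+1), so L{t^4} = 24/s^5

Final answer: 24/s^5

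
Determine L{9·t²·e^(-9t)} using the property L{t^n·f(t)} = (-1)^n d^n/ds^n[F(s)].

L{e^(-9t)} = 1/(s+9). d/ds[1/(s+9)] = -1/(s+9)². d²/ds²[1/(s+9)] = 2/(s+9)³. So L{t²·e^(-9t)} = (-1)² · 2/(s+9)³ = 2/(s+9)³. Then L{9·t²·e^(-9t)} = 9·2/(s+9)³ = 18/(s+9)³

Final answer: 18/(s+9)³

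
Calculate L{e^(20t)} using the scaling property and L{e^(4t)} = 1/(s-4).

Using L{f(at)} = (1/a)F(s/a) with a=5 and f(t) = e^(4t): L{e^(20t)} = (1/5) · 1/((s/5)-4) = (1/5) · 5/(s-20) = 1/(s-20)

Final answer: 1/(s-20)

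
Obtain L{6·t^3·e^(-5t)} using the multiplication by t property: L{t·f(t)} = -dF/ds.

Using L{t^n·e^(at)} = n!/(s-a)^(n+1), L{t^3·e^(-5t)} = 6/(s+5)^4, so L{6·t^3·e^(-5t)} = 6·6/(s+5)^4 = 36/(s+5)^4

Final answer: 36/(s+5)^4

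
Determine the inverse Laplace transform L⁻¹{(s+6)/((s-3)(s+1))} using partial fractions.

Using partial fractions, f(t) = (9e^(3t) - 5e^(-t))/4

Final answer: (9e^(3t) - 5e^(-t))/4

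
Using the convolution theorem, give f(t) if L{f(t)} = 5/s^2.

5/s^2 = (5/s)·(1/s) = L{5}·L{1}. By convolution, f(t) = 5*1 = ∫₀ᵗ 5·1 dτ = 5·t

Final answer: 5·t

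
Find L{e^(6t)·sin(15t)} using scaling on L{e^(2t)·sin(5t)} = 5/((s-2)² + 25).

Scaling with a=3: L{e^(6t)·sin(15t)} = (1/3) · 5/((s/3-2)² + 25). Simplifying: 15/((s-6)² + 225)

Final answer: 15/((s-6)² + 225)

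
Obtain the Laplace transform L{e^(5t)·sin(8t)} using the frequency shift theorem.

Frequency shift: L{e^(at)f(t)} = F(s-a). L{e^(5t)·sin(8t)} = 8/((s-5)² + 64)

Final answer: 8/((s-5)² + 64)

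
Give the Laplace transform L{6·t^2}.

L{t^n} = n!/s^(n+1), so L{t^2} = 2/s^3. Then L{6·t^2} = 6·2/s^3 = 12/s^3

Final answer: 12/s^3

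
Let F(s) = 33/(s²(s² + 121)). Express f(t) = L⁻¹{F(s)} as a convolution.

33/(s²(s² + 121)) = (1/s²)·(33/(s² + 121)) = L{t}·L{3·sin(11t)}. So f(t) = t*(3·sin(11t)) = ∫₀ᵗ 3τ·sin(11(t-τ)) dτ

Final answer: ∫₀ᵗ 3τ·sin(11(t-τ)) dτ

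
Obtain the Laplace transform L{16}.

L{16} = 16 · L{1} = 16/s

Final answer: 16/s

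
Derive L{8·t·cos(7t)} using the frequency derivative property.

L{cos(7t)} = s/(s² + 49). Derivative: d/ds[s/(s² + 49)] = [(s² + 49) - s·2s]/(s² + 49)² = (49 - s²)/(s² + 49)². So L{t·cos(7t)} = -F'(s) = (s² - 49)/(s² + 49)². Then L{8·t·cos(7t)} = 8·(s² - 49)/(s² + 49)²

Final answer: 8·(s² - 49)/(s² + 49)²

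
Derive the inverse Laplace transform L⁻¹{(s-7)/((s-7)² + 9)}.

Using frequency shift, L⁻¹{(s-7)/((s-7)² + 9)} = e^(7t)·cos(3t)

Final answer: e^(7t)·cos(3t)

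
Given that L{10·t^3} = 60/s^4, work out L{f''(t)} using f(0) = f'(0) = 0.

L{f''(t)} = s²F(s) - sf(0) - f'(0) = s²·60/s^4 - 0 - 0 = 60/s^2

Final answer: 60/s^2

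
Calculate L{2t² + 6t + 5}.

L{2t² + 6t + 5} = 2·2/s³ + 6/s² + 5/s = 4/s³ + 6/s² + 5/s

Final answer: 4/s³ + 6/s² + 5/s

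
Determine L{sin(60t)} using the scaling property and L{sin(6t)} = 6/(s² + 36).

Using L{f(at)} = (1/a)F(s/a) with a=10: L{sin(60t)} = (1/10) · 6/((s/10)² + 36) = (1/10) · 6·100/(s² + 3600) = 60/(s² + 3600)

Final answer: 60/(s² + 3600)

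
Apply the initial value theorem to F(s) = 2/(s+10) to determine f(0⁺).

f(0⁺) = lim_{s→∞} s·2/(s+10) = lim_{s→∞} 2s/(s+10) = 2

Final answer: 2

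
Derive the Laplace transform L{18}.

L{18} = 18 · L{1} = 18/s

Final answer: 18/s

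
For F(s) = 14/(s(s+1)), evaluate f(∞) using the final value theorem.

f(∞) = lim_{s→0} s·14/(s(s+1)) = lim_{s→0} 14/(s+1) = 14/1 = 14

Final answer: 14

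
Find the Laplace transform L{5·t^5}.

L{t^n} = n!/s^(n+1), so L{t^5} = 120/s^6. Then L{5·t^5} = 5·120/s^6 = 600/s^6

Final answer: 600/s^6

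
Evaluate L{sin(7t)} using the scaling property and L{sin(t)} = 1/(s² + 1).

Using L{f(at)} = (1/a)F(s/a) with a=7: L{sin(7t)} = (1/7) · 1/((s/7)² + 1) = (1/7) · 1·49/(s² + 49) = 7/(s² + 49)

Final answer: 7/(s² + 49)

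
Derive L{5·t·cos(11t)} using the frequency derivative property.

L{cos(11t)} = s/(s² + 121). Derivative: d/ds[s/(s² + 121)] = [(s² + 121) - s·2s]/(s² + 121)² = (121 - s²)/(s² + 121)². So L{t·cos(11t)} = -F'(s) = (s² - 121)/(s² + 121)². Then L{5·t·cos(11t)} = 5·(s² - 121)/(s² + 121)²

Final answer: 5·(s² - 121)/(s² + 121)²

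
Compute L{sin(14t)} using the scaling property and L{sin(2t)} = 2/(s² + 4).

Using L{f(at)} = (1/a)F(s/a) with a=7: L{sin(14t)} = (1/7) · 2/((s/7)² + 4) = (1/7) · 2·49/(s² + 196) = 14/(s² + 196)

Final answer: 14/(s² + 196)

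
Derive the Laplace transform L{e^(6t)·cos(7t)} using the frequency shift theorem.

Frequency shift: L{e^(at)f(t)} = F(s-a). L{e^(6t)·cos(7t)} = (s-6)/((s-6)² + 49)

Final answer: (s-6)/((s-6)² + 49)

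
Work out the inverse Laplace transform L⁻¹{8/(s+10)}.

L⁻¹{1/(s-a)} = e^(at), so L⁻¹{1/(s+10)} = e^(-10t), and L⁻¹{8/(s+10)} = 8·e^(-10t)

Final answer: 8·e^(-10t)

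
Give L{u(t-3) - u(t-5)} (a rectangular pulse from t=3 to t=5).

L{u(t-a)} = e^(-as)/s. L{u(t-3) - u(t-5)} = (e^(-3s) - e^(-5s))/s

Final answer: (e^(-3s) - e^(-5s))/s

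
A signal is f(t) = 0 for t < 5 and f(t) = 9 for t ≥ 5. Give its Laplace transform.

f(t) = 9·u(t-5). L{u(t-5)} = e^(-5s)/s, so L{f(t)} = 9·e^(-5s)/s

Final answer: 9·e^(-5s)/s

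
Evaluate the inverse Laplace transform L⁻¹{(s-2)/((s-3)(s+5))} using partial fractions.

Using partial fractions, f(t) = (e^(3t) + 7e^(-5t))/8

Final answer: (e^(3t) + 7e^(-5t))/8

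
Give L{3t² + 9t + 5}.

L{3t² + 9t + 5} = 3·2/s³ + 9/s² + 5/s = 6/s³ + 9/s² + 5/s

Final answer: 6/s³ + 9/s² + 5/s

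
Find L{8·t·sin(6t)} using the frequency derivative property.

L{sin(6t)} = 6/(s² + 36). By L{t·f(t)} = -F'(s): -d/ds[6/(s² + 36)] = -(6)·(-2s)/(s² + 36)² = 12s/(s² + 36)². Then L{8·t·sin(6t)} = 8·12s/(s² + 36)² = 96s/(s² + 36)²

Final answer: 96s/(s² + 36)²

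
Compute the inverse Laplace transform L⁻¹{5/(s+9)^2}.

L⁻¹{n!/(s-a)^(n+1)} = t^n·e^(at) with n=1, a=-9. So L⁻¹{1/(s+9)^2} = t·e^(-9t), and L⁻¹{5/(s+9)^2} = (5/1)·t·e^(-9t) = 5·t·e^(-9t)

Final answer: 5·t·e^(-9t)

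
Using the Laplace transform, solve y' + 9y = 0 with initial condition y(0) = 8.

L{y'} + 9L{y} = 0. sY - 8 + 9Y = 0. Y(s+9) = 8. Y = 8/(s+9)

Final answer: y(t) = 8e^(-9t)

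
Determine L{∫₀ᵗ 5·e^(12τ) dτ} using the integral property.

L{∫₀ᵗ f(τ)dτ} = F(s)/s with F(s) = 5/(s-12), so L{∫₀ᵗ 5·e^(12τ) dτ} = 5/(s(s-12))

Final answer: 5/(s(s-12))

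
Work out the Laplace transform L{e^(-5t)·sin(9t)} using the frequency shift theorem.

Frequency shift: L{e^(at)f(t)} = F(s-a). L{e^(-5t)·sin(9t)} = 9/((s+5)² + 81)

Final answer: 9/((s+5)² + 81)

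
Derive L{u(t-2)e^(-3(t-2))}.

u(t-a)f(t-a) with f(t)=e^(-3t). L{e^(-3t)} = 1/(s+3). By time shift: e^(-2s)/(s+3)

Final answer: e^(-2s)/(s+3)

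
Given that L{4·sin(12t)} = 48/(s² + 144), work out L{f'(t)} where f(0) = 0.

L{f'(t)} = s·F(s) - f(0) = s·48/(s² + 144) - 0 = 48s/(s² + 144)

Final answer: 48s/(s² + 144)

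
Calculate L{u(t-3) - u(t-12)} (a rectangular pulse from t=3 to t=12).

L{u(t-a)} = e^(-as)/s. L{u(t-3) - u(t-12)} = (e^(-3s) - e^(-12s))/s

Final answer: (e^(-3s) - e^(-12s))/s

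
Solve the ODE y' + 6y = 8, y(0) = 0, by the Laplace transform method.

sY + 6Y = 8/s. Y = 8/(s(s+6)). Partial fractions: Y = 4/3/s - 4/3/(s+6)

Final answer: y(t) = 4/3(1 - e^(-6t))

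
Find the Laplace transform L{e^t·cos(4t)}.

L{e^(at)·cos(ωt)} = (s-a)/((s-a)² + ω²), so L{e^t·cos(4t)} = (s-1)/((s-1)² + 16)

Final answer: (s-1)/((s-1)² + 16)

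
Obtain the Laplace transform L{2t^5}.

L{2t^5} = 2 · L{t^5} = 2 · 120/s^6 = 240/s^6

Final answer: 240/s^6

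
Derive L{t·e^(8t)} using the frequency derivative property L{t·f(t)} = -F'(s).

L{e^(8t)} = 1/(s-8). By frequency derivative: L{t·e^(8t)} = -d/ds[1/(s-8)] = -(-1)/(s-8)² = 1/(s-8)²

Final answer: 1/(s-8)²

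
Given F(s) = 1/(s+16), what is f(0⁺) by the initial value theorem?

f(0⁺) = lim_{s→∞} s·1/(s+16) = lim_{s→∞} s/(s+16) = 1

Final answer: 1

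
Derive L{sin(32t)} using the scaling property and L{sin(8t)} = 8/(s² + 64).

Using L{f(at)} = (1/a)F(s/a) with a=4: L{sin(32t)} = (1/4) · 8/((s/4)² + 64) = (1/4) · 8·16/(s² + 1024) = 32/(s² + 1024)

Final answer: 32/(s² + 1024)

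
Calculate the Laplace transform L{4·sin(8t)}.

L{sin(ωt)} = ω/(s² + ω²), so L{sin(8t)} = 8/(s² + 64). Then L{4·sin(8t)} = 4·8/(s² + 64) = 32/(s² + 64)

Final answer: 32/(s² + 64)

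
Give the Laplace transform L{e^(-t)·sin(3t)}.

L{e^(at)·sin(ωt)} = ω/((s-a)² + ω²), so L{e^(-t)·sin(3t)} = 3/((s+1)² + 9)

Final answer: 3/((s+1)² + 9)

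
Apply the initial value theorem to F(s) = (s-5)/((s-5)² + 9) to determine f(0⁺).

f(0⁺) = lim_{s→∞} sF(s) = lim_{s→∞} s(s-5)/((s-5)² + 9) = 1

Final answer: 1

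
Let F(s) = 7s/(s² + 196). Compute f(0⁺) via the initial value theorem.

f(0⁺) = lim_{s→∞} s·7s/(s² + 196) = lim_{s→∞} 7s²/(s² + 196) = 7

Final answer: 7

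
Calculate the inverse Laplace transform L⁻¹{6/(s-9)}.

L⁻¹{1/(s-a)} = e^(at), so L⁻¹{1/(s-9)} = e^(9t), and L⁻¹{6/(s-9)} = 6·e^(9t)

Final answer: 6·e^(9t)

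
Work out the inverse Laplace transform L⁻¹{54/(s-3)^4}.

L⁻¹{n!/(s-a)^(n+1)} = t^n·e^(at) with n=3, a=3. So L⁻¹{6/(s-3)^4} = t^3·e^(3t), and L⁻¹{54/(s-3)^4} = (54/6)·t^3·e^(3t) = 9·t^3·e^(3t)

Final answer: 9·t^3·e^(3t)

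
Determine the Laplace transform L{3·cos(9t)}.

L{cos(ωt)} = s/(s² + ω²), so L{cos(9t)} = s/(s² + 81). Then L{3·cos(9t)} = 3·s/(s² + 81) = 3s/(s² + 81)

Final answer: 3s/(s² + 81)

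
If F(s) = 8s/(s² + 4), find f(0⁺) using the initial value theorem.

f(0⁺) = lim_{s→∞} s·8s/(s² + 4) = lim_{s→∞} 8s²/(s² + 4) = 8

Final answer: 8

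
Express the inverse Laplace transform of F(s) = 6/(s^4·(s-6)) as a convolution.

6/(s^4·(s-6)) = (6/s^4)·(1/(s-6)) = L{t^3}·L{e^(6t)}. So f(t) = t^3*e^(6t) = ∫₀ᵗ τ^3·e^(6(t-τ)) dτ

Final answer: ∫₀ᵗ τ^3·e^(6(t-τ)) dτ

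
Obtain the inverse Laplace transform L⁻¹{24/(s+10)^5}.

L⁻¹{n!/(s-a)^(n+1)} = t^n·e^(at), so L⁻¹{24/(s+10)^5} = t^4·e^(-10t)

Final answer: t^4·e^(-10t)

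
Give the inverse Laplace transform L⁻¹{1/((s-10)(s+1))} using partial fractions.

Decompose: A/(s-10) + B/(s+1). A = 1/11, B = -1/11. f(t) = (e^(10t) - e^(-t))/11

Final answer: (e^(10t) - e^(-t))/11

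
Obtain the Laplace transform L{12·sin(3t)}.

L{sin(ωt)} = ω/(s² + ω²), so L{sin(3t)} = 3/(s² + 9). Then L{12·sin(3t)} = 12·3/(s² + 9) = 36/(s² + 9)

Final answer: 36/(s² + 9)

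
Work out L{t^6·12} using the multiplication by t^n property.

L{12} = 12/s. d^1/ds^1[1/s] = -1/s². d^2/ds^2[1/s] = 2/s^3. d^3/ds^3[1/s] = -6/s^4. d^4/ds^4[1/s] = 24/s^5. d^5/ds^5[1/s] = -120/s^6. d^6/ds^6[1/s] = 720/s^7. So L{t^6} = (-1)^{6}·720/s^7 = 720/s^7. Then L{t^6·12} = 12·720/s^7 = 8640/s^7

Final answer: 8640/s^7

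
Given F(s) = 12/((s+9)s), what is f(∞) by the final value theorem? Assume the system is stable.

f(∞) = lim_{s→0} sF(s) = lim_{s→0} 12/(s+9) = 4/3

Final answer: 4/3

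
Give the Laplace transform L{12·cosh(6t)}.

L{cosh(ωt)} = s/(s² - ω²), so L{cosh(6t)} = s/(s² - 36). Then L{12·cosh(6t)} = 12·s/(s² - 36) = 12s/(s² - 36)

Final answer: 12s/(s² - 36)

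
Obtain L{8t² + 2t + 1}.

L{8t² + 2t + 1} = 8·2/s³ + 2/s² + 1/s = 16/s³ + 2/s² + 1/s

Final answer: 16/s³ + 2/s² + 1/s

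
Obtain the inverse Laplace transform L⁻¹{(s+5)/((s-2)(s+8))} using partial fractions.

Using partial fractions, f(t) = (7e^(2t) + 3e^(-8t))/10

Final answer: (7e^(2t) + 3e^(-8t))/10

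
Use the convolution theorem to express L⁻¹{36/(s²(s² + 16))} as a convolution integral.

36/(s²(s² + 16)) = (1/s²)·(36/(s² + 16)) = L{t}·L{9·sin(4t)}. So f(t) = t*(9·sin(4t)) = ∫₀ᵗ 9τ·sin(4(t-τ)) dτ

Final answer: ∫₀ᵗ 9τ·sin(4(t-τ)) dτ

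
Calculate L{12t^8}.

L{t^n} = n!/s^(n+1). So L{12t^8} = 12·8!/s^9 = 483840/s^9

Final answer: 483840/s^9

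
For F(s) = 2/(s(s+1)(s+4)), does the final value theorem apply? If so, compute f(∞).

Poles of sF(s) = 2/((s+1)(s+4)) are at s = -1 and s = -4, both in the left half-plane. Theorem applies. f(∞) = lim_{s→0} sF(s) = 2/(1·4) = 1/2

Final answer: 1/2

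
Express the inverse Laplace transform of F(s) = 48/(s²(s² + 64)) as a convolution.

48/(s²(s² + 64)) = (1/s²)·(48/(s² + 64)) = L{t}·L{6·sin(8t)}. So f(t) = t*(6·sin(8t)) = ∫₀ᵗ 6τ·sin(8(t-τ)) dτ

Final answer: ∫₀ᵗ 6τ·sin(8(t-τ)) dτ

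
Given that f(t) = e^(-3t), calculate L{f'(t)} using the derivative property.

f(0) = 1, F(s) = 1/(s+3). L{f'(t)} = s·F(s) - f(0) = s/(s+3) - 1 = (s - (s+3))/(s+3) = -3/(s+3)

Final answer: -3/(s+3)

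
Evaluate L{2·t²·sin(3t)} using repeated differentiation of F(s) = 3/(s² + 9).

F(s) = 3/(s² + 9). F'(s) = -6s/(s² + 9)². F''(s) = -6(9 - 3s²)/(s² + 9)³ = (18s² - 54)/(s² + 9)³. So L{t²·sin(3t)} = (-1)² F''(s) = (18s² - 54)/(s² + 9)³. Then L{2·t²·sin(3t)} = 2·(18s² - 54)/(s² + 9)³ = (36s² - 108)/(s² + 9)³

Final answer: (36s² - 108)/(s² + 9)³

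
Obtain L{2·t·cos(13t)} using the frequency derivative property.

L{cos(13t)} = s/(s² + 169). Derivative: d/ds[s/(s² + 169)] = [(s² + 169) - s·2s]/(s² + 169)² = (169 - s²)/(s² + 169)². So L{t·cos(13t)} = -F'(s) = (s² - 169)/(s² + 169)². Then L{2·t·cos(13t)} = 2·(s² - 169)/(s² + 169)²

Final answer: 2·(s² - 169)/(s² + 169)²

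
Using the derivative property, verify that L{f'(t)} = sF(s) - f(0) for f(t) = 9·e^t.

f'(t) = 9e^t. Direct: L{f'(t)} = 9/(s-1). Property: s·9/(s-1) - 9 = (9s - 9(s-1))/(s-1) = 9/(s-1). ✓

Final answer: 9/(s-1)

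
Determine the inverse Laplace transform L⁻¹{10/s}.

L⁻¹{c/s} = c, so L⁻¹{10/s} = 10

Final answer: 10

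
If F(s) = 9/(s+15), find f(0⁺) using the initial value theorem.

f(0⁺) = lim_{s→∞} s·9/(s+15) = lim_{s→∞} 9s/(s+15) = 9

Final answer: 9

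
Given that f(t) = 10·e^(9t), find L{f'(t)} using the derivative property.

f(0) = 10, F(s) = 10/(s-9). L{f'(t)} = s·F(s) - f(0) = 10s/(s-9) - 10 = (10s - 10(s-9))/(s-9) = 90/(s-9)

Final answer: 90/(s-9)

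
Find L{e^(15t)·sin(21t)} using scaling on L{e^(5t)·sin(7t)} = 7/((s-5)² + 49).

Scaling with a=3: L{e^(15t)·sin(21t)} = (1/3) · 7/((s/3-5)² + 49). Simplifying: 21/((s-15)² + 441)

Final answer: 21/((s-15)² + 441)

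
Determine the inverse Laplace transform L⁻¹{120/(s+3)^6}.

L⁻¹{n!/(s-a)^(n+1)} = t^n·e^(at), so L⁻¹{120/(s+3)^6} = t^5·e^(-3t)

Final answer: t^5·e^(-3t)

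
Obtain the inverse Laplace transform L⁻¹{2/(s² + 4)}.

L⁻¹{2/(s² + 4)} = sin(2t)

Final answer: sin(2t)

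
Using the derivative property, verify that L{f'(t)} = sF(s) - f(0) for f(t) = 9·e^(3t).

f'(t) = 27e^(3t). Direct: L{f'(t)} = 27/(s-3). Property: s·9/(s-3) - 9 = (9s - 9(s-3))/(s-3) = 27/(s-3). ✓

Final answer: 27/(s-3)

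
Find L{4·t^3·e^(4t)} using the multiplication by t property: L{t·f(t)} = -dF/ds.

Using L{t^n·e^(at)} = n!/(s-a)^(n+1), L{t^3·e^(4t)} = 6/(s-4)^4, so L{4·t^3·e^(4t)} = 4·6/(s-4)^4 = 24/(s-4)^4

Final answer: 24/(s-4)^4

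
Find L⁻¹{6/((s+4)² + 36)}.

Form: b/((s-a)² + b²) → e^(at)sin(bt). With a=-4, b=6

Final answer: e^(-4t)·sin(6t)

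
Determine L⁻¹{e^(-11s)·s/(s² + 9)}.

L⁻¹{s/(s² + 9)} = cos(3t). By the time shift theorem, L⁻¹{e^(-as)F(s)} = u(t-a)f(t-a) with a=11, so L⁻¹{e^(-11s)·s/(s² + 9)} = u(t-11)·cos(3(t-11))

Final answer: u(t-11)·cos(3(t-11))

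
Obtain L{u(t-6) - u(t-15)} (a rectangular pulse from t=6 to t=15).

L{u(t-a)} = e^(-as)/s. L{u(t-6) - u(t-15)} = (e^(-6s) - e^(-15s))/s

Final answer: (e^(-6s) - e^(-15s))/s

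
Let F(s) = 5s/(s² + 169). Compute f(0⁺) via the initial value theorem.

f(0⁺) = lim_{s→∞} s·5s/(s² + 169) = lim_{s→∞} 5s²/(s² + 169) = 5

Final answer: 5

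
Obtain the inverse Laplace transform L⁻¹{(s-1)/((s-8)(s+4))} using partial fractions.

Using partial fractions, f(t) = (7e^(8t) + 5e^(-4t))/12

Final answer: (7e^(8t) + 5e^(-4t))/12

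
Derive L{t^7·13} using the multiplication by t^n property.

L{13} = 13/s. d^1/ds^1[1/s] = -1/s². d^2/ds^2[1/s] = 2/s^3. d^3/ds^3[1/s] = -6/s^4. d^4/ds^4[1/s] = 24/s^5. d^5/ds^5[1/s] = -120/s^6. d^6/ds^6[1/s] = 720/s^7. d^7/ds^7[1/s] = -5040/s^8. So L{t^7} = (-1)^{7}·-5040/s^8 = 5040/s^8. Then L{t^7·13} = 13·5040/s^8 = 65520/s^8

Final answer: 65520/s^8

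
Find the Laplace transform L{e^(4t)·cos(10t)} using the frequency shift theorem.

Frequency shift: L{e^(at)f(t)} = F(s-a). L{e^(4t)·cos(10t)} = (s-4)/((s-4)² + 100)

Final answer: (s-4)/((s-4)² + 100)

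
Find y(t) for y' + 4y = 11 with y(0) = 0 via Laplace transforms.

sY + 4Y = 11/s. Y = 11/(s(s+4)). Partial fractions: Y = 11/4/s - 11/4/(s+4)

Final answer: y(t) = 11/4(1 - e^(-4t))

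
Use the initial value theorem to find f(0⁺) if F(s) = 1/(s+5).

f(0⁺) = lim_{s→∞} s·1/(s+5) = lim_{s→∞} s/(s+5) = 1

Final answer: 1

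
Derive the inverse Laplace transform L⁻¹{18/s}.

L⁻¹{c/s} = c, so L⁻¹{18/s} = 18

Final answer: 18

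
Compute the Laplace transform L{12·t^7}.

L{t^n} = n!/s^(n+1), so L{t^7} = 5040/s^8. Then L{12·t^7} = 12·5040/s^8 = 60480/s^8

Final answer: 60480/s^8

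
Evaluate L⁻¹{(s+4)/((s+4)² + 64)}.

Using frequency shift: L⁻¹{(s-a)/((s-a)² + b²)} = e^(at)cos(bt). Here a=-4, b=8

Final answer: e^(-4t)·cos(8t)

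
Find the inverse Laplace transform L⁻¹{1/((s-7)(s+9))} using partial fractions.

Decompose: A/(s-7) + B/(s+9). A = 1/16, B = -1/16. f(t) = (e^(7t) - e^(-9t))/16

Final answer: (e^(7t) - e^(-9t))/16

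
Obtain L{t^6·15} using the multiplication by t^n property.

L{15} = 15/s. d^1/ds^1[1/s] = -1/s². d^2/ds^2[1/s] = 2/s^3. d^3/ds^3[1/s] = -6/s^4. d^4/ds^4[1/s] = 24/s^5. d^5/ds^5[1/s] = -120/s^6. d^6/ds^6[1/s] = 720/s^7. So L{t^6} = (-1)^{6}·720/s^7 = 720/s^7. Then L{t^6·15} = 15·720/s^7 = 10800/s^7

Final answer: 10800/s^7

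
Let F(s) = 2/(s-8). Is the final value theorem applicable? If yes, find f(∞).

sF(s) = 2s/(s-8) has a pole at s = 8 in the right half-plane. Theorem does NOT apply (unstable system; f(t) = 2·e^(8t) grows without bound).

Final answer: Not applicable (unstable)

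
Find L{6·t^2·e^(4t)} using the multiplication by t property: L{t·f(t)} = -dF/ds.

Using L{t^n·e^(at)} = n!/(s-a)^(n+1), L{t^2·e^(4t)} = 2/(s-4)^3, so L{6·t^2·e^(4t)} = 6·2/(s-4)^3 = 12/(s-4)^3

Final answer: 12/(s-4)^3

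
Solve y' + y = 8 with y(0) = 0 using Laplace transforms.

sY + Y = 8/s. Y = 8/(s(s+1)). Partial fractions: Y = 8/s - 8/(s+1)

Final answer: y(t) = 8(1 - e^(-t))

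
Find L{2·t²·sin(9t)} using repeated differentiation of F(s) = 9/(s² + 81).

F(s) = 9/(s² + 81). F'(s) = -18s/(s² + 81)². F''(s) = -18(81 - 3s²)/(s² + 81)³ = (54s² - 1458)/(s² + 81)³. So L{t²·sin(9t)} = (-1)² F''(s) = (54s² - 1458)/(s² + 81)³. Then L{2·t²·sin(9t)} = 2·(54s² - 1458)/(s² + 81)³ = (108s² - 2916)/(s² + 81)³

Final answer: (108s² - 2916)/(s² + 81)³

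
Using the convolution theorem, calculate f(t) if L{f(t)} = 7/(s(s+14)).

7/(s(s+14)) = (7/s)·(1/(s+14)) = L{7}·L{e^(-14t)}. By convolution, f(t) = 7*e^(-14t) = ∫₀ᵗ 7·e^(-14τ) dτ = 7·(1 - e^(-14t))/14

Final answer: 7·(1 - e^(-14t))/14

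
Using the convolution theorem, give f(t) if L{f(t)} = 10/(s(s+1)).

10/(s(s+1)) = (10/s)·(1/(s+1)) = L{10}·L{e^(-t)}. By convolution, f(t) = 10*e^(-t) = ∫₀ᵗ 10·e^(-τ) dτ = 10·(1 - e^(-t))/1

Final answer: 10·(1 - e^(-t))/1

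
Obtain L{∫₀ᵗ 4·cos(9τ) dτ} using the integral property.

L{∫₀ᵗ f(τ)dτ} = F(s)/s with F(s) = 4s/(s² + 81), so the result is (4s/(s² + 81))/s = 4/(s² + 81)

Final answer: 4/(s² + 81)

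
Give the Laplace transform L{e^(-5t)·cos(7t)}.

L{e^(at)·cos(ωt)} = (s-a)/((s-a)² + ω²), so L{e^(-5t)·cos(7t)} = (s+5)/((s+5)² + 49)

Final answer: (s+5)/((s+5)² + 49)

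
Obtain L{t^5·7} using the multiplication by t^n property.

L{7} = 7/s. d^1/ds^1[1/s] = -1/s². d^2/ds^2[1/s] = 2/s^3. d^3/ds^3[1/s] = -6/s^4. d^4/ds^4[1/s] = 24/s^5. d^5/ds^5[1/s] = -120/s^6. So L{t^5} = (-1)^{5}·-120/s^6 = 120/s^6. Then L{t^5·7} = 7·120/s^6 = 840/s^6

Final answer: 840/s^6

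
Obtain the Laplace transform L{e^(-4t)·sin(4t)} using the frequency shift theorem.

Frequency shift: L{e^(at)f(t)} = F(s-a). L{e^(-4t)·sin(4t)} = 4/((s+4)² + 16)

Final answer: 4/((s+4)² + 16)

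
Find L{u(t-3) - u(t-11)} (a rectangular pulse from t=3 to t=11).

L{u(t-a)} = e^(-as)/s. L{u(t-3) - u(t-11)} = (e^(-3s) - e^(-11s))/s

Final answer: (e^(-3s) - e^(-11s))/s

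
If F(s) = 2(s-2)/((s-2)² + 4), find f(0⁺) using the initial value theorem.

f(0⁺) = lim_{s→∞} sF(s) = lim_{s→∞} 2s(s-2)/((s-2)² + 4) = 2

Final answer: 2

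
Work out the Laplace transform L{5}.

L{5} = 5 · L{1} = 5/s

Final answer: 5/s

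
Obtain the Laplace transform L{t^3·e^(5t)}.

L{t^n·e^(at)} = n!/(s-a)^(n+1), so L{t^3·e^(5t)} = 6/(s-5)^4

Final answer: 6/(s-5)^4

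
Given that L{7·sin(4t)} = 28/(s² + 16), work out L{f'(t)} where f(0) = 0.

L{f'(t)} = s·F(s) - f(0) = s·28/(s² + 16) - 0 = 28s/(s² + 16)

Final answer: 28s/(s² + 16)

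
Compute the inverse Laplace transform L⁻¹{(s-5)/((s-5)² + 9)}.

Using frequency shift, L⁻¹{(s-5)/((s-5)² + 9)} = e^(5t)·cos(3t)

Final answer: e^(5t)·cos(3t)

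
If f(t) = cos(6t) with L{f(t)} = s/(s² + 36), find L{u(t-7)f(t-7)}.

Time shift theorem: L{u(t-a)f(t-a)} = e^(-as)F(s). Here a=7, F(s) = s/(s² + 36), so L{u(t-7)f(t-7)} = e^(-7s)·s/(s² + 36)

Final answer: e^(-7s)·s/(s² + 36)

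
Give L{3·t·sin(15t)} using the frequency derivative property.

L{sin(15t)} = 15/(s² + 225). By L{t·f(t)} = -F'(s): -d/ds[15/(s² + 225)] = -(15)·(-2s)/(s² + 225)² = 30s/(s² + 225)². Then L{3·t·sin(15t)} = 3·30s/(s² + 225)² = 90s/(s² + 225)²

Final answer: 90s/(s² + 225)²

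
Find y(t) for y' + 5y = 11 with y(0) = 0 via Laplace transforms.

sY + 5Y = 11/s. Y = 11/(s(s+5)). Partial fractions: Y = 11/5/s - 11/5/(s+5)

Final answer: y(t) = 11/5(1 - e^(-5t))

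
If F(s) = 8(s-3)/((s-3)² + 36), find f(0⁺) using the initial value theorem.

f(0⁺) = lim_{s→∞} sF(s) = lim_{s→∞} 8s(s-3)/((s-3)² + 36) = 8

Final answer: 8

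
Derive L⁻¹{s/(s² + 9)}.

This is the form c·s/(s² + a²) with a = 3. L⁻¹ = cos(3t)

Final answer: cos(3t)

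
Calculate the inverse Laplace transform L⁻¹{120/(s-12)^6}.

L⁻¹{n!/(s-a)^(n+1)} = t^n·e^(at), so L⁻¹{120/(s-12)^6} = t^5·e^(12t)

Final answer: t^5·e^(12t)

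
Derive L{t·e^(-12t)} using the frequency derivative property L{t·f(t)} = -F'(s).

L{e^(-12t)} = 1/(s+12). By frequency derivative: L{t·e^(-12t)} = -d/ds[1/(s+12)] = -(-1)/(s+12)² = 1/(s+12)²

Final answer: 1/(s+12)²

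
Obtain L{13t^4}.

L{t^n} = n!/s^(n+1). So L{13t^4} = 13·4!/s^5 = 312/s^5

Final answer: 312/s^5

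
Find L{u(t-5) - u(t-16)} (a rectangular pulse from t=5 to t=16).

L{u(t-a)} = e^(-as)/s. L{u(t-5) - u(t-16)} = (e^(-5s) - e^(-16s))/s

Final answer: (e^(-5s) - e^(-16s))/s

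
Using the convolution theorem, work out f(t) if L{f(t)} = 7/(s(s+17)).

7/(s(s+17)) = (7/s)·(1/(s+17)) = L{7}·L{e^(-17t)}. By convolution, f(t) = 7*e^(-17t) = ∫₀ᵗ 7·e^(-17τ) dτ = 7·(1 - e^(-17t))/17

Final answer: 7·(1 - e^(-17t))/17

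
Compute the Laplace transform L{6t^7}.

L{6t^7} = 6 · L{t^7} = 6 · 5040/s^8 = 30240/s^8

Final answer: 30240/s^8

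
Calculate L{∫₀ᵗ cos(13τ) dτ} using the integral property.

L{∫₀ᵗ f(τ)dτ} = F(s)/s with F(s) = s/(s² + 169), so the result is (s/(s² + 169))/s = 1/(s² + 169)

Final answer: 1/(s² + 169)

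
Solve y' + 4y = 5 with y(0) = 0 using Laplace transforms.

sY + 4Y = 5/s. Y = 5/(s(s+4)). Partial fractions: Y = 5/4/s - 5/4/(s+4)

Final answer: y(t) = 5/4(1 - e^(-4t))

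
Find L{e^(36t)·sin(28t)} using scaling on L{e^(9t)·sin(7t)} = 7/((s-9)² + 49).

Scaling with a=4: L{e^(36t)·sin(28t)} = (1/4) · 7/((s/4-9)² + 49). Simplifying: 28/((s-36)² + 784)

Final answer: 28/((s-36)² + 784)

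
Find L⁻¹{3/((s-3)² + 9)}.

Form: b/((s-a)² + b²) → e^(at)sin(bt). With a=3, b=3

Final answer: e^(3t)·sin(3t)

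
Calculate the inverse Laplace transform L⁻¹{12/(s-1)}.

L⁻¹{1/(s-a)} = e^(at), so L⁻¹{1/(s-1)} = e^t, and L⁻¹{12/(s-1)} = 12·e^t

Final answer: 12·e^t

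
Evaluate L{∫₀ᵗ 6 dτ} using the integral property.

L{∫₀ᵗ f(τ)dτ} = F(s)/s with f(t) = 6. F(s) = 6/s, so L{∫₀ᵗ 6 dτ} = (6/s)/s = 6/s². (Check: ∫₀ᵗ 6 dτ = 6t.)

Final answer: 6/s²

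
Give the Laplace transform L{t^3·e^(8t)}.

L{t^n·e^(at)} = n!/(s-a)^(n+1), so L{t^3·e^(8t)} = 6/(s-8)^4

Final answer: 6/(s-8)^4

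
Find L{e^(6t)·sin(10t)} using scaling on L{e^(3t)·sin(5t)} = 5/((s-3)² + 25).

Scaling with a=2: L{e^(6t)·sin(10t)} = (1/2) · 5/((s/2-3)² + 25). Simplifying: 10/((s-6)² + 100)

Final answer: 10/((s-6)² + 100)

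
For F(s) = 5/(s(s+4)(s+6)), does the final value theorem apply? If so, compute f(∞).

Poles of sF(s) = 5/((s+4)(s+6)) are at s = -4 and s = -6, both in the left half-plane. Theorem applies. f(∞) = lim_{s→0} sF(s) = 5/(4·6) = 5/24

Final answer: 5/24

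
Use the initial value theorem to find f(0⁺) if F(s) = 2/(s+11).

f(0⁺) = lim_{s→∞} s·2/(s+11) = lim_{s→∞} 2s/(s+11) = 2

Final answer: 2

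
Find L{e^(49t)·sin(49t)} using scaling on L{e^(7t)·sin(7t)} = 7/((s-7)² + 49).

Scaling with a=7: L{e^(49t)·sin(49t)} = (1/7) · 7/((s/7-7)² + 49). Simplifying: 49/((s-49)² + 2401)

Final answer: 49/((s-49)² + 2401)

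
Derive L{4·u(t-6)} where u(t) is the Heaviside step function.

L{u(t-a)} = e^(-as)/s. Here a=6, so L{u(t-6)} = e^(-6s)/s, and L{4·u(t-6)} = 4·e^(-6s)/s

Final answer: 4·e^(-6s)/s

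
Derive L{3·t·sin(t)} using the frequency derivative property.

L{sin(t)} = 1/(s² + 1). By L{t·f(t)} = -F'(s): -d/ds[1/(s² + 1)] = -(1)·(-2s)/(s² + 1)² = 2s/(s² + 1)². Then L{3·t·sin(t)} = 3·2s/(s² + 1)² = 6s/(s² + 1)²

Final answer: 6s/(s² + 1)²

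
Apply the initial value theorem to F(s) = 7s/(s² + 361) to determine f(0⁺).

f(0⁺) = lim_{s→∞} s·7s/(s² + 361) = lim_{s→∞} 7s²/(s² + 361) = 7

Final answer: 7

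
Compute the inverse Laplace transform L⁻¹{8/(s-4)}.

L⁻¹{1/(s-a)} = e^(at), so L⁻¹{1/(s-4)} = e^(4t), and L⁻¹{8/(s-4)} = 8·e^(4t)

Final answer: 8·e^(4t)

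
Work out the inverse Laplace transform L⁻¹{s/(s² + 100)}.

L⁻¹{s/(s² + 100)} = cos(10t)

Final answer: cos(10t)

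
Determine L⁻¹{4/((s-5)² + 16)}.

Form: b/((s-a)² + b²) → e^(at)sin(bt). With a=5, b=4

Final answer: e^(5t)·sin(4t)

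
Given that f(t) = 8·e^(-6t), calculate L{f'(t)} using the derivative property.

f(0) = 8, F(s) = 8/(s+6). L{f'(t)} = s·F(s) - f(0) = 8s/(s+6) - 8 = (8s - 8(s+6))/(s+6) = -48/(s+6)

Final answer: -48/(s+6)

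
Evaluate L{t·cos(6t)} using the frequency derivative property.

L{cos(6t)} = s/(s² + 36). Derivative: d/ds[s/(s² + 36)] = [(s² + 36) - s·2s]/(s² + 36)² = (36 - s²)/(s² + 36)². So L{t·cos(6t)} = -F'(s) = (s² - 36)/(s² + 36)²

Final answer: (s² - 36)/(s² + 36)²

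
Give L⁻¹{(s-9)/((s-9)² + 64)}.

Using frequency shift: L⁻¹{(s-a)/((s-a)² + b²)} = e^(at)cos(bt). Here a=9, b=8

Final answer: e^(9t)·cos(8t)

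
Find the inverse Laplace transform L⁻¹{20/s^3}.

L⁻¹{n!/s^(n+1)} = t^n with n=2. So L⁻¹{2/s^3} = t^2, and L⁻¹{20/s^3} = (20/2)·t^2 = 10·t^2

Final answer: 10·t^2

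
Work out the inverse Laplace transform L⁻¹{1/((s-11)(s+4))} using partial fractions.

Decompose: A/(s-11) + B/(s+4). A = 1/15, B = -1/15. f(t) = (e^(11t) - e^(-4t))/15

Final answer: (e^(11t) - e^(-4t))/15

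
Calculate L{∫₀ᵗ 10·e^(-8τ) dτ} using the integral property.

L{∫₀ᵗ f(τ)dτ} = F(s)/s with F(s) = 10/(s+8), so L{∫₀ᵗ 10·e^(-8τ) dτ} = 10/(s(s+8))

Final answer: 10/(s(s+8))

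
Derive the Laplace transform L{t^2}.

L{t^n} = n!/s^(n+1), so L{t^2} = 2/s^3

Final answer: 2/s^3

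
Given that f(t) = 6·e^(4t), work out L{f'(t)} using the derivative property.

f(0) = 6, F(s) = 6/(s-4). L{f'(t)} = s·F(s) - f(0) = 6s/(s-4) - 6 = (6s - 6(s-4))/(s-4) = 24/(s-4)

Final answer: 24/(s-4)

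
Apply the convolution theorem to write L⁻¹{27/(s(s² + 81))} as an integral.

27/(s(s² + 81)) = (1/s)·(27/(s² + 81)) = L{1}·L{3·sin(9t)}. So f(t) = 1*(3·sin(9t)) = ∫₀ᵗ 3·sin(9τ) dτ

Final answer: ∫₀ᵗ 3·sin(9τ) dτ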